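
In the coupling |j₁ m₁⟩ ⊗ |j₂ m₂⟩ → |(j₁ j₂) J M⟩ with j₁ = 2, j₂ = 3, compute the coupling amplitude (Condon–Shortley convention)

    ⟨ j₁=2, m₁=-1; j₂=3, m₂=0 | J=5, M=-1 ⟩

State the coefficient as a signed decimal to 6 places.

j₁+j₂−J=0  J+j₁−j₂=4  J−j₁+j₂=6  j₁+j₂+J+1=11
(j₁±m₁, j₂±m₂, J±M) = (1,3,3,3,4,6)
P² = 124416/7
sum k=0..0:
  [0] +1/216 = 1/216
S = 1/216
C² = P²·S² = 8/21 ; C = +0.617213

+0.617213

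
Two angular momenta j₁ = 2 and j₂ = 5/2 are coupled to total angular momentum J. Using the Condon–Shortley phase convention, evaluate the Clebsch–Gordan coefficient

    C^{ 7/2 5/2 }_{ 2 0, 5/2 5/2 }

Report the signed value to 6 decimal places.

√[8·1!3!4!/9! · 2!2!5!0!6!1!] = √(7680/7)
  +(−1)^1/∏(1,0,1,4,2,0)! = -1/48  (running -1/48)
⟨..|..⟩ = √(7680/7)·(-1/48) = -0.690066

−√(10/21) ≈ -0.690066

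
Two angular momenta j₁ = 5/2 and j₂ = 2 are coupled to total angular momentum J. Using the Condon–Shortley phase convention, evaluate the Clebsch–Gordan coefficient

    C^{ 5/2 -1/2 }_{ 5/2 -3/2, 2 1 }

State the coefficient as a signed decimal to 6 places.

√[6·2!3!2!/8! · 1!4!3!1!2!3!] = √(216/35)
  +(−1)^1/∏(1,1,3,2,0,0)! = -1/12  (running -1/12)
  +(−1)^2/∏(2,0,2,1,1,1)! = 1/4  (running 1/6)
⟨..|..⟩ = √(216/35)·(1/6) = +0.414039

+√(6/35) = +0.414039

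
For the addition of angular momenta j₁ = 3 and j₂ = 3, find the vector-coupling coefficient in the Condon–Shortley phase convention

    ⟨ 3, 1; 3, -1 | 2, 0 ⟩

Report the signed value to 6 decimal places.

√[5·4!2!2!/9! · 4!2!2!4!2!2!] = √(256/21)
  +(−1)^0/∏(0,4,2,2,0,0)! = 1/96  (running 1/96)
  +(−1)^1/∏(1,3,1,1,1,1)! = -1/6  (running -5/32)
  +(−1)^2/∏(2,2,0,0,2,2)! = 1/16  (running -3/32)
⟨..|..⟩ = √(256/21)·(-3/32) = -0.327327

-0.327327  (= −√(3/28))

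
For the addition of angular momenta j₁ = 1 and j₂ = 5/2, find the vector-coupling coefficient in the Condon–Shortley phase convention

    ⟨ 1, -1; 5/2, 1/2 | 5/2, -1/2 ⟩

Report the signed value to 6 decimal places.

-0.717137

triangle: 1!×1!×4!/7! = 24/5040
(j±m)!: 0!×2!×3!×2!×2!×3! = 288
prefactor² = (2J+1)×Δ×N² = 288/35
  k=1: −1/(1!×0!×1!×2!×0!×2!) = -1/4
Σ = -1/4  ⇒  CG² = 288/35×(-1/4)² = 18/35
CG = −√(18/35) = -0.717137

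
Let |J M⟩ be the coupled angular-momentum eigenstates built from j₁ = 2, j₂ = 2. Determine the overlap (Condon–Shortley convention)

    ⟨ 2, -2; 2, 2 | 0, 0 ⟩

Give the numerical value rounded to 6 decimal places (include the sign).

+√(1/5) = +0.447214

√[1·4!0!0!/5! · 0!4!4!0!0!0!] = √(576/5)
  +(−1)^4/∏(4,0,0,0,0,0)! = 1/24  (running 1/24)
⟨..|..⟩ = √(576/5)·(1/24) = +0.447214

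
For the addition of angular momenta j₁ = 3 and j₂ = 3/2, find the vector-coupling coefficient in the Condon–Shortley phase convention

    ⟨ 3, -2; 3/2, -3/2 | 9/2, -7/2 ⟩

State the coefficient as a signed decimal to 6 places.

triangle: 0!·6!·3!/10! = 4320/3628800
(j±m)!: 1!·5!·0!·3!·1!·8! = 29030400
prefactor² = (2J+1)·Δ·N² = 345600
  k=0: +1/(0!·0!·5!·0!·1!·3!) = 1/720
Σ = 1/720  ⇒  CG² = 345600·1/720² = 2/3
CG = +√(2/3) = +0.816497

+0.816497  (= +√(2/3))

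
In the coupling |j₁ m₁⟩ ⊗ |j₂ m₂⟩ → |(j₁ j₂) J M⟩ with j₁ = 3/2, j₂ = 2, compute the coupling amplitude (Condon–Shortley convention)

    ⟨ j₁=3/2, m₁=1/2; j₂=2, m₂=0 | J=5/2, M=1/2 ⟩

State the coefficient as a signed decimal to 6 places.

+√(3/35) = +0.292770

√[6·1!2!3!/7! · 2!1!2!2!3!2!] = √(48/35)
  +(−1)^0/∏(0,1,1,2,1,1)! = 1/2  (running 1/2)
  +(−1)^1/∏(1,0,0,1,2,2)! = -1/4  (running 1/4)
⟨..|..⟩ = √(48/35)·(1/4) = +0.292770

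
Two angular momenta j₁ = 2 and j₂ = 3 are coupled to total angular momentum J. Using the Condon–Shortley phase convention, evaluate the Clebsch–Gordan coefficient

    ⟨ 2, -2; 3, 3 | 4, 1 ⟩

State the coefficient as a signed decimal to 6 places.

−√(3/70) = -0.207020

j₁+j₂−J=1  J+j₁−j₂=3  J−j₁+j₂=5  j₁+j₂+J+1=10
(j₁±m₁, j₂±m₂, J±M) = (0,4,6,0,5,3)
P² = 155520/7
sum k=1..1:
  [1] −1/720 = -1/720
S = -1/720
C² = P²·S² = 3/70 ; C = -0.207020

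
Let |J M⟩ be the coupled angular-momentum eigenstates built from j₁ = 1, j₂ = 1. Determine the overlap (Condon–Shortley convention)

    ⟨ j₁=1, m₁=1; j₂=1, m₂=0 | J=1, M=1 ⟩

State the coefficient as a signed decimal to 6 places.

triangle: 1!×1!×1!/4! = 1/24
(j±m)!: 2!×0!×1!×1!×2!×0! = 4
prefactor² = (2J+1)×Δ×N² = 1/2
  k=0: +1/(0!×1!×0!×1!×1!×0!) = 1
Σ = 1  ⇒  CG² = 1/2×1² = 1/2
CG = +√(1/2) = +0.707107

+√(1/2) ≈ +0.707107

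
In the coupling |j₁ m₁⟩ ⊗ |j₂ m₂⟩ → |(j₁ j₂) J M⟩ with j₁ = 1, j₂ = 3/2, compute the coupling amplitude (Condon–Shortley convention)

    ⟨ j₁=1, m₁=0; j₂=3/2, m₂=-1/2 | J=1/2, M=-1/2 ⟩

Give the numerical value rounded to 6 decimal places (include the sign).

√[2·2!0!1!/4! · 1!1!1!2!0!1!] = √(1/3)
  +(−1)^1/∏(1,1,0,0,0,1)! = -1  (running -1)
⟨..|..⟩ = √(1/3)·(-1) = -0.577350

−√(1/3) = -0.577350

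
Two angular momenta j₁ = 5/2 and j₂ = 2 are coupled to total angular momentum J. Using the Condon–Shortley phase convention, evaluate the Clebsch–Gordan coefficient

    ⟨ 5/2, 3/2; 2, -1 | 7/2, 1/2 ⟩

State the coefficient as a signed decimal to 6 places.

triangle: 1!*4!*3!/9! = 144/362880
(j±m)!: 4!*1!*1!*3!*4!*3! = 20736
prefactor² = (2J+1)*Δ*N² = 2304/35
  k=0: +1/(0!*1!*1!*1!*3!*2!) = 1/12
  k=1: −1/(1!*0!*0!*0!*4!*3!) = -1/144
Σ = 11/144  ⇒  CG² = 2304/35*11/144² = 121/315
CG = +√(121/315) = +0.619780

+√(121/315) ≈ +0.619780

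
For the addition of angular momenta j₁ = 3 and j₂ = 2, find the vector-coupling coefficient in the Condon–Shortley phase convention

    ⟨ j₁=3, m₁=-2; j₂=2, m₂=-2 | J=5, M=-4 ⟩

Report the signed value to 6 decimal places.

+√(3/5) = +0.774597

triangle: 0!*6!*4!/11! = 17280/39916800
(j±m)!: 1!*5!*0!*4!*1!*9! = 1045094400
prefactor² = (2J+1)*Δ*N² = 4976640
  k=0: +1/(0!*0!*5!*0!*1!*4!) = 1/2880
Σ = 1/2880  ⇒  CG² = 4976640*1/2880² = 3/5
CG = +√(3/5) = +0.774597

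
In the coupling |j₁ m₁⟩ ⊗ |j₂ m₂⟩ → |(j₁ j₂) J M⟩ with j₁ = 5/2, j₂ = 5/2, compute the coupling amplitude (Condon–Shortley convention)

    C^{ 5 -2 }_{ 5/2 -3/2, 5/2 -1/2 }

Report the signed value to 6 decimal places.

√[11·0!5!5!/11! · 1!4!2!3!3!7!] = √(34560)
  +(−1)^0/∏(0,0,4,2,1,3)! = 1/288  (running 1/288)
⟨..|..⟩ = √(34560)·(1/288) = +0.645497

+√(5/12) = +0.645497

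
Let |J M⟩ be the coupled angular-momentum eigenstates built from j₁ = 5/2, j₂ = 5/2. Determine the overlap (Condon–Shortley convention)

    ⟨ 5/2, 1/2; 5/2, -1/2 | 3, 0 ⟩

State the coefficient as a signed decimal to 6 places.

√[7·2!3!3!/9! · 3!2!2!3!3!3!] = √(36/5)
  +(−1)^0/∏(0,2,2,2,1,1)! = 1/8  (running 1/8)
  +(−1)^1/∏(1,1,1,1,2,2)! = -1/4  (running -1/8)
  +(−1)^2/∏(2,0,0,0,3,3)! = 1/72  (running -1/9)
⟨..|..⟩ = √(36/5)·(-1/9) = -0.298142

-0.298142  (= −√(4/45))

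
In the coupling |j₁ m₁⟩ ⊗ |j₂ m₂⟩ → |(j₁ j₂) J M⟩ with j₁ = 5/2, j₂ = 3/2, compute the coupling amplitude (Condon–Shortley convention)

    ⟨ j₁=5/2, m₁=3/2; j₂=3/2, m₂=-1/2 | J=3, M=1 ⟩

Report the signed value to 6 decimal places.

+√(49/120) ≈ +0.639010

√[7·1!4!2!/8! · 4!1!1!2!4!2!] = √(96/5)
  +(−1)^0/∏(0,1,1,1,3,1)! = 1/6  (running 1/6)
  +(−1)^1/∏(1,0,0,0,4,2)! = -1/48  (running 7/48)
⟨..|..⟩ = √(96/5)·(7/48) = +0.639010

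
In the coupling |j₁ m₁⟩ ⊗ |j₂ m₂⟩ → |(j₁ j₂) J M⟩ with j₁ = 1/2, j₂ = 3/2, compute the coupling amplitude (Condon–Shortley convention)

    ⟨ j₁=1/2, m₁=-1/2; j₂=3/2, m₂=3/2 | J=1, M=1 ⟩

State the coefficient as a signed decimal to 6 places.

-0.866025  (= −√(3/4))

triangle: 1!·0!·2!/4! = 2/24
(j±m)!: 0!·1!·3!·0!·2!·0! = 12
prefactor² = (2J+1)·Δ·N² = 3
  k=1: −1/(1!·0!·0!·2!·0!·0!) = -1/2
Σ = -1/2  ⇒  CG² = 3·(-1/2)² = 3/4
CG = −√(3/4) = -0.866025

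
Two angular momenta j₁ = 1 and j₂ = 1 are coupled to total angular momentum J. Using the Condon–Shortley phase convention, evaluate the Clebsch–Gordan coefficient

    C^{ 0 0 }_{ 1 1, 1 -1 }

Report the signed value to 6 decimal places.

j₁+j₂−J=2  J+j₁−j₂=0  J−j₁+j₂=0  j₁+j₂+J+1=3
(j₁±m₁, j₂±m₂, J±M) = (2,0,0,2,0,0)
P² = 4/3
sum k=0..0:
  [0] +1/2 = 1/2
S = 1/2
C² = P²·S² = 1/3 ; C = +0.577350

+0.577350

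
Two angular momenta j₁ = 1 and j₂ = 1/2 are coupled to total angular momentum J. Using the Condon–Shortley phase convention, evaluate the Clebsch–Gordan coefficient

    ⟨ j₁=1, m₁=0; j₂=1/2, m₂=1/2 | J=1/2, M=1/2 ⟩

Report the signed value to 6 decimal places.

-0.577350

triangle: 1!×1!×0!/3! = 1/6
(j±m)!: 1!×1!×1!×0!×1!×0! = 1
prefactor² = (2J+1)×Δ×N² = 1/3
  k=1: −1/(1!×0!×0!×0!×1!×0!) = -1
Σ = -1  ⇒  CG² = 1/3×(-1)² = 1/3
CG = −√(1/3) = -0.577350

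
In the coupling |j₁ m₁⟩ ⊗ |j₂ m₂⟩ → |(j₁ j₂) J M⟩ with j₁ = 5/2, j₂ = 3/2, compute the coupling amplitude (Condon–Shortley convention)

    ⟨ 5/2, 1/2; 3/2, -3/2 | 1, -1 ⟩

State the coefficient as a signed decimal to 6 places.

+√(1/20) ≈ +0.223607

triangle: 3!·2!·0!/6! = 12/720
(j±m)!: 3!·2!·0!·3!·0!·2! = 144
prefactor² = (2J+1)·Δ·N² = 36/5
  k=0: +1/(0!·3!·2!·0!·0!·0!) = 1/12
Σ = 1/12  ⇒  CG² = 36/5·1/12² = 1/20
CG = +√(1/20) = +0.223607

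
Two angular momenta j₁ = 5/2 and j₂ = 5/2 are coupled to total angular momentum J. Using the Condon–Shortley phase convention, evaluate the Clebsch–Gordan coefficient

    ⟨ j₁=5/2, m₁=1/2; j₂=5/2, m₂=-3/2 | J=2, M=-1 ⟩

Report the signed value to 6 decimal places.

-0.377964  (= −√(1/7))

j₁+j₂−J=3  J+j₁−j₂=2  J−j₁+j₂=2  j₁+j₂+J+1=8
(j₁±m₁, j₂±m₂, J±M) = (3,2,1,4,1,3)
P² = 36/7
sum k=0..1:
  [0] +1/12 = 1/12
  [1] −1/4 = -1/4
S = -1/6
C² = P²·S² = 1/7 ; C = -0.377964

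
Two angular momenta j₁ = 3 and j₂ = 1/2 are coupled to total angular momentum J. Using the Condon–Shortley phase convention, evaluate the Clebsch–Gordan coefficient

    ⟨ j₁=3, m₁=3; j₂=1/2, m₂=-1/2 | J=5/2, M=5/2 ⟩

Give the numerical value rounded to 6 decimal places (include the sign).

j₁+j₂−J=1  J+j₁−j₂=5  J−j₁+j₂=0  j₁+j₂+J+1=7
(j₁±m₁, j₂±m₂, J±M) = (6,0,0,1,5,0)
P² = 86400/7
sum k=0..0:
  [0] +1/120 = 1/120
S = 1/120
C² = P²·S² = 6/7 ; C = +0.925820

+√(6/7) = +0.925820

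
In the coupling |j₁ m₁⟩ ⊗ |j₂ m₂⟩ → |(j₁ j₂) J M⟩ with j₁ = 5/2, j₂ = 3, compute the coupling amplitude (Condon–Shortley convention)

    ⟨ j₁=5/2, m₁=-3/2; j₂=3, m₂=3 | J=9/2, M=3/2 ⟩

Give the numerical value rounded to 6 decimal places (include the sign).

-0.322329  (= −√(8/77))

√[10·1!4!5!/11! · 1!4!6!0!6!3!] = √(4147200/77)
  +(−1)^1/∏(1,0,3,5,1,0)! = -1/720  (running -1/720)
⟨..|..⟩ = √(4147200/77)·(-1/720) = -0.322329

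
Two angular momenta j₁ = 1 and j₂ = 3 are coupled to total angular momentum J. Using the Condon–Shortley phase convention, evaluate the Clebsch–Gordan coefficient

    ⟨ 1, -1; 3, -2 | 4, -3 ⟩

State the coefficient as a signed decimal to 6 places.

√[9·0!2!6!/9! · 0!2!1!5!1!7!] = √(43200)
  +(−1)^0/∏(0,0,2,1,0,5)! = 1/240  (running 1/240)
⟨..|..⟩ = √(43200)·(1/240) = +0.866025

+0.866025  (= +√(3/4))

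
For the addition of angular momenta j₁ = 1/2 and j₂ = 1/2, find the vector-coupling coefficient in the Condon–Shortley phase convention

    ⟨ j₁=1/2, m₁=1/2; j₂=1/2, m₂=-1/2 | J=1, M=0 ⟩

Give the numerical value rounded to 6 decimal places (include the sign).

+√(1/2) = +0.707107

√[3·0!1!1!/3! · 1!0!0!1!1!1!] = √(1/2)
  +(−1)^0/∏(0,0,0,0,1,1)! = 1  (running 1)
⟨..|..⟩ = √(1/2)·(1) = +0.707107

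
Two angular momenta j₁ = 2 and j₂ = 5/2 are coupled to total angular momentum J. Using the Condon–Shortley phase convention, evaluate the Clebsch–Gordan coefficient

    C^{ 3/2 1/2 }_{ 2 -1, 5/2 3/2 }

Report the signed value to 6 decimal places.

+0.138013

triangle: 3!·1!·2!/7! = 12/5040
(j±m)!: 1!·3!·4!·1!·2!·1! = 288
prefactor² = (2J+1)·Δ·N² = 96/35
  k=2: +1/(2!·1!·1!·2!·0!·0!) = 1/4
  k=3: −1/(3!·0!·0!·1!·1!·1!) = -1/6
Σ = 1/12  ⇒  CG² = 96/35·1/12² = 2/105
CG = +√(2/105) = +0.138013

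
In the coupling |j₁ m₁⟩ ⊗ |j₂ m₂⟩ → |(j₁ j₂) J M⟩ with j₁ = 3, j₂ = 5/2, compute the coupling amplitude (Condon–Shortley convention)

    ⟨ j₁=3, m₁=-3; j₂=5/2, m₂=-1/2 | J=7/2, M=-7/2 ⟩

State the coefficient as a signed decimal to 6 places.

+0.577350  (= +√(1/3))

triangle: 2!×4!×3!/10! = 288/3628800
(j±m)!: 0!×6!×2!×3!×0!×7! = 43545600
prefactor² = (2J+1)×Δ×N² = 27648
  k=2: +1/(2!×0!×4!×0!×0!×3!) = 1/288
Σ = 1/288  ⇒  CG² = 27648×1/288² = 1/3
CG = +√(1/3) = +0.577350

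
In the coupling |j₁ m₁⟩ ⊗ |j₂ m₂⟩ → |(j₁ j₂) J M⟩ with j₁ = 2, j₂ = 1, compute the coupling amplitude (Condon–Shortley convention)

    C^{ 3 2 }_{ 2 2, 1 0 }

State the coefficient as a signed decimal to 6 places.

triangle: 0!·4!·2!/7! = 48/5040
(j±m)!: 4!·0!·1!·1!·5!·1! = 2880
prefactor² = (2J+1)·Δ·N² = 192
  k=0: +1/(0!·0!·0!·1!·4!·1!) = 1/24
Σ = 1/24  ⇒  CG² = 192·1/24² = 1/3
CG = +√(1/3) = +0.577350

+0.577350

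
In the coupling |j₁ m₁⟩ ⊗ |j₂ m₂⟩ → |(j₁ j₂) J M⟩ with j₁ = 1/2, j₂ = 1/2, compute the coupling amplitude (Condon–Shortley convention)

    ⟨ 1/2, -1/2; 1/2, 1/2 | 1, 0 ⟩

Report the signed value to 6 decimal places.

triangle: 0!*1!*1!/3! = 1/6
(j±m)!: 0!*1!*1!*0!*1!*1! = 1
prefactor² = (2J+1)*Δ*N² = 1/2
  k=0: +1/(0!*0!*1!*1!*0!*0!) = 1
Σ = 1  ⇒  CG² = 1/2*1² = 1/2
CG = +√(1/2) = +0.707107

+√(1/2) ≈ +0.707107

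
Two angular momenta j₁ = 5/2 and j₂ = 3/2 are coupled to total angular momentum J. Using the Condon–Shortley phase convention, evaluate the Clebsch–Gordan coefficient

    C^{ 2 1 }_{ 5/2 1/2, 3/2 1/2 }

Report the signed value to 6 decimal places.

j₁+j₂−J=2  J+j₁−j₂=3  J−j₁+j₂=1  j₁+j₂+J+1=7
(j₁±m₁, j₂±m₂, J±M) = (3,2,2,1,3,1)
P² = 12/7
sum k=1..2:
  [1] −1/2 = -1/2
  [2] +1/12 = 1/12
S = -5/12
C² = P²·S² = 25/84 ; C = -0.545545

-0.545545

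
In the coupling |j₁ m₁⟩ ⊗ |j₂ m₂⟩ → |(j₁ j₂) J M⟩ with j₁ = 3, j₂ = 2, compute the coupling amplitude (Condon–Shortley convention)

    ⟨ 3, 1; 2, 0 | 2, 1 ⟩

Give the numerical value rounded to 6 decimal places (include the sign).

-0.377964

j₁+j₂−J=3  J+j₁−j₂=3  J−j₁+j₂=1  j₁+j₂+J+1=8
(j₁±m₁, j₂±m₂, J±M) = (4,2,2,2,3,1)
P² = 36/7
sum k=1..2:
  [1] −1/4 = -1/4
  [2] +1/12 = 1/12
S = -1/6
C² = P²·S² = 1/7 ; C = -0.377964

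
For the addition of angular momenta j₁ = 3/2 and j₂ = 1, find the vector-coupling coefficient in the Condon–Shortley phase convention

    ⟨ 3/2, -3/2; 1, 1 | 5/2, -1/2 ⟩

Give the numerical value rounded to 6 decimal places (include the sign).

j₁+j₂−J=0  J+j₁−j₂=3  J−j₁+j₂=2  j₁+j₂+J+1=6
(j₁±m₁, j₂±m₂, J±M) = (0,3,2,0,2,3)
P² = 72/5
sum k=0..0:
  [0] +1/12 = 1/12
S = 1/12
C² = P²·S² = 1/10 ; C = +0.316228

+√(1/10) = +0.316228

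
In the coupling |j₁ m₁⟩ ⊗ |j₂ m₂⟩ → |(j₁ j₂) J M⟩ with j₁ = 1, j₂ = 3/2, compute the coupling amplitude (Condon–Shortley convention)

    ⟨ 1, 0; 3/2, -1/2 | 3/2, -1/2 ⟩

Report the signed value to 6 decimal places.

√[4·1!1!2!/5! · 1!1!1!2!1!2!] = √(4/15)
  +(−1)^0/∏(0,1,1,1,0,1)! = 1  (running 1)
  +(−1)^1/∏(1,0,0,0,1,2)! = -1/2  (running 1/2)
⟨..|..⟩ = √(4/15)·(1/2) = +0.258199

+0.258199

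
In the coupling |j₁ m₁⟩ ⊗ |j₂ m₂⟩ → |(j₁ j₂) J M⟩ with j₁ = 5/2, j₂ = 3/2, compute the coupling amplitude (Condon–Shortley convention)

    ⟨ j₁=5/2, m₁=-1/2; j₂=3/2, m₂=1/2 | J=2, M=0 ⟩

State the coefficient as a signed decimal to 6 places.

−√(1/14) ≈ -0.267261

j₁+j₂−J=2  J+j₁−j₂=3  J−j₁+j₂=1  j₁+j₂+J+1=7
(j₁±m₁, j₂±m₂, J±M) = (2,3,2,1,2,2)
P² = 8/7
sum k=1..2:
  [1] −1/2 = -1/2
  [2] +1/4 = 1/4
S = -1/4
C² = P²·S² = 1/14 ; C = -0.267261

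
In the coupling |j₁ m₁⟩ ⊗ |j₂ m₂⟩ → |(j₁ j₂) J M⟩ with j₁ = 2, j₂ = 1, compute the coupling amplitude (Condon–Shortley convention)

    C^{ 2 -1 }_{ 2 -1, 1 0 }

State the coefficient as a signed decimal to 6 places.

-0.408248  (= −√(1/6))

j₁+j₂−J=1  J+j₁−j₂=3  J−j₁+j₂=1  j₁+j₂+J+1=6
(j₁±m₁, j₂±m₂, J±M) = (1,3,1,1,1,3)
P² = 3/2
sum k=0..1:
  [0] +1/6 = 1/6
  [1] −1/2 = -1/2
S = -1/3
C² = P²·S² = 1/6 ; C = -0.408248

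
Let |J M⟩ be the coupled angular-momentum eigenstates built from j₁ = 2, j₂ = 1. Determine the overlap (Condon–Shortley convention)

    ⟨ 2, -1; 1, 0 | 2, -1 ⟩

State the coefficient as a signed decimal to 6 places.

−√(1/6) ≈ -0.408248

j₁+j₂−J=1  J+j₁−j₂=3  J−j₁+j₂=1  j₁+j₂+J+1=6
(j₁±m₁, j₂±m₂, J±M) = (1,3,1,1,1,3)
P² = 3/2
sum k=0..1:
  [0] +1/6 = 1/6
  [1] −1/2 = -1/2
S = -1/3
C² = P²·S² = 1/6 ; C = -0.408248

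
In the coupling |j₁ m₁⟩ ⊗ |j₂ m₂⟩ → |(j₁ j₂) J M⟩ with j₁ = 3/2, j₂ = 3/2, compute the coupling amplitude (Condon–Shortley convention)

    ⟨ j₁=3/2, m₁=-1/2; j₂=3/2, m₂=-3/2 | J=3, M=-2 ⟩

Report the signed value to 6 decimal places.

+0.707107

√[7·0!3!3!/7! · 1!2!0!3!1!5!] = √(72)
  +(−1)^0/∏(0,0,2,0,1,3)! = 1/12  (running 1/12)
⟨..|..⟩ = √(72)·(1/12) = +0.707107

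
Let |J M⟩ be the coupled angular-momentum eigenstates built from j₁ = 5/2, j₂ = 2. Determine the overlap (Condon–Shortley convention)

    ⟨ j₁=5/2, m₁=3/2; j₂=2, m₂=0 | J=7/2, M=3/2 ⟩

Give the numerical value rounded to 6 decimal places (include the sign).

+√(2/7) ≈ +0.534522

√[8·1!4!3!/9! · 4!1!2!2!5!2!] = √(512/7)
  +(−1)^0/∏(0,1,1,2,3,1)! = 1/12  (running 1/12)
  +(−1)^1/∏(1,0,0,1,4,2)! = -1/48  (running 1/16)
⟨..|..⟩ = √(512/7)·(1/16) = +0.534522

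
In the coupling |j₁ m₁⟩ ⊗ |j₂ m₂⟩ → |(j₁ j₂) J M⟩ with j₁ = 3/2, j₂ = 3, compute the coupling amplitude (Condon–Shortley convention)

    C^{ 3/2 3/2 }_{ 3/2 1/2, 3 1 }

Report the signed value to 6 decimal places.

-0.338062  (= −√(4/35))

j₁+j₂−J=3  J+j₁−j₂=0  J−j₁+j₂=3  j₁+j₂+J+1=7
(j₁±m₁, j₂±m₂, J±M) = (2,1,4,2,3,0)
P² = 576/35
sum k=1..1:
  [1] −1/12 = -1/12
S = -1/12
C² = P²·S² = 4/35 ; C = -0.338062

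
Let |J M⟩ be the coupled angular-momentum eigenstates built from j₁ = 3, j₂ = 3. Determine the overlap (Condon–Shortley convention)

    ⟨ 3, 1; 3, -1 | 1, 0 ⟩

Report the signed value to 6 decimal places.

+0.188982  (= +√(1/28))

√[3·5!1!1!/8! · 4!2!2!4!1!1!] = √(144/7)
  +(−1)^1/∏(1,4,1,1,0,0)! = -1/24  (running -1/24)
  +(−1)^2/∏(2,3,0,0,1,1)! = 1/12  (running 1/24)
⟨..|..⟩ = √(144/7)·(1/24) = +0.188982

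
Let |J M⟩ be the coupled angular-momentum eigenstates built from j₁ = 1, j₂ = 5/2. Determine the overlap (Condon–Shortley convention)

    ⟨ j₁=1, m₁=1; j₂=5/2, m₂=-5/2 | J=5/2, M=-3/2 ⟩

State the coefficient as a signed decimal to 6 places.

+0.534522  (= +√(2/7))

triangle: 1!·1!·4!/7! = 24/5040
(j±m)!: 2!·0!·0!·5!·1!·4! = 5760
prefactor² = (2J+1)·Δ·N² = 1152/7
  k=0: +1/(0!·1!·0!·0!·1!·4!) = 1/24
Σ = 1/24  ⇒  CG² = 1152/7·1/24² = 2/7
CG = +√(2/7) = +0.534522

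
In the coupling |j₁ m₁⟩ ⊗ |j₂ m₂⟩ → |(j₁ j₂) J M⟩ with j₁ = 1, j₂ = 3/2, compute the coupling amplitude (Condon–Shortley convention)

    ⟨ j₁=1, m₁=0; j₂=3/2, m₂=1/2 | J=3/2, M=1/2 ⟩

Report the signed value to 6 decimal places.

−√(1/15) ≈ -0.258199

j₁+j₂−J=1  J+j₁−j₂=1  J−j₁+j₂=2  j₁+j₂+J+1=5
(j₁±m₁, j₂±m₂, J±M) = (1,1,2,1,2,1)
P² = 4/15
sum k=0..1:
  [0] +1/2 = 1/2
  [1] −1/1 = -1
S = -1/2
C² = P²·S² = 1/15 ; C = -0.258199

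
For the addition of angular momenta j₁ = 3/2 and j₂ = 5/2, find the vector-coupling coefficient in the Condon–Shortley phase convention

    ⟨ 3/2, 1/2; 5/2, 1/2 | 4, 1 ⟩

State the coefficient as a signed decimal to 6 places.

j₁+j₂−J=0  J+j₁−j₂=3  J−j₁+j₂=5  j₁+j₂+J+1=9
(j₁±m₁, j₂±m₂, J±M) = (2,1,3,2,5,3)
P² = 2160/7
sum k=0..0:
  [0] +1/24 = 1/24
S = 1/24
C² = P²·S² = 15/28 ; C = +0.731925

+0.731925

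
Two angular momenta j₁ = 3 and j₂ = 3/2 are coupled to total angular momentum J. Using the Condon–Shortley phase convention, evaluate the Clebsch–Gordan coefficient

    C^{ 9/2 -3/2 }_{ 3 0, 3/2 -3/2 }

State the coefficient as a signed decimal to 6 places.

j₁+j₂−J=0  J+j₁−j₂=6  J−j₁+j₂=3  j₁+j₂+J+1=10
(j₁±m₁, j₂±m₂, J±M) = (3,3,0,3,3,6)
P² = 77760/7
sum k=0..0:
  [0] +1/216 = 1/216
S = 1/216
C² = P²·S² = 5/21 ; C = +0.487950

+√(5/21) = +0.487950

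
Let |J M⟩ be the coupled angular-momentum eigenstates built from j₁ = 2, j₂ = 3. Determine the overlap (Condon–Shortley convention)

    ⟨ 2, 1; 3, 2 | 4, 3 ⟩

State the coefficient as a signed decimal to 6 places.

−√(1/20) = -0.223607

√[9·1!3!5!/10! · 3!1!5!1!7!1!] = √(6480)
  +(−1)^0/∏(0,1,1,5,2,0)! = 1/240  (running 1/240)
  +(−1)^1/∏(1,0,0,4,3,1)! = -1/144  (running -1/360)
⟨..|..⟩ = √(6480)·(-1/360) = -0.223607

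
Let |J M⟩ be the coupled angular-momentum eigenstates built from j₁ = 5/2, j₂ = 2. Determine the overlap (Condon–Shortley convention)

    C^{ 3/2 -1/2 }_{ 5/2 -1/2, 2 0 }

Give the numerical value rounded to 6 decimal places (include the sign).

j₁+j₂−J=3  J+j₁−j₂=2  J−j₁+j₂=1  j₁+j₂+J+1=7
(j₁±m₁, j₂±m₂, J±M) = (2,3,2,2,1,2)
P² = 32/35
sum k=1..2:
  [1] −1/4 = -1/4
  [2] +1/2 = 1/2
S = 1/4
C² = P²·S² = 2/35 ; C = +0.239046

+√(2/35) ≈ +0.239046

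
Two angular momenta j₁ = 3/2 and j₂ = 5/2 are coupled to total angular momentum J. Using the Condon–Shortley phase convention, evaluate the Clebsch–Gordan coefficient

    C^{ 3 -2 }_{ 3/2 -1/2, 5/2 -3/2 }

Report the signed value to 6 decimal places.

j₁+j₂−J=1  J+j₁−j₂=2  J−j₁+j₂=4  j₁+j₂+J+1=8
(j₁±m₁, j₂±m₂, J±M) = (1,2,1,4,1,5)
P² = 48
sum k=0..1:
  [0] +1/12 = 1/12
  [1] −1/24 = -1/24
S = 1/24
C² = P²·S² = 1/12 ; C = +0.288675

+√(1/12) = +0.288675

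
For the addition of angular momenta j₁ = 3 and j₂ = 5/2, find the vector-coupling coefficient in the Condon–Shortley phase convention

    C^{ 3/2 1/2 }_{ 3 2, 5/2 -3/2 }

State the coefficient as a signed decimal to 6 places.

−√(1/21) = -0.218218

√[4·4!2!1!/8! · 5!1!1!4!2!1!] = √(192/7)
  +(−1)^0/∏(0,4,1,1,1,0)! = 1/24  (running 1/24)
  +(−1)^1/∏(1,3,0,0,2,1)! = -1/12  (running -1/24)
⟨..|..⟩ = √(192/7)·(-1/24) = -0.218218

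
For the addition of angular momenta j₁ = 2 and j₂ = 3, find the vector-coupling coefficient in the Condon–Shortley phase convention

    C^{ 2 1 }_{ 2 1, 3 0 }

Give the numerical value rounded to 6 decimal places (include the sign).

-0.534522

j₁+j₂−J=3  J+j₁−j₂=1  J−j₁+j₂=3  j₁+j₂+J+1=8
(j₁±m₁, j₂±m₂, J±M) = (3,1,3,3,3,1)
P² = 81/14
sum k=0..1:
  [0] +1/36 = 1/36
  [1] −1/4 = -1/4
S = -2/9
C² = P²·S² = 2/7 ; C = -0.534522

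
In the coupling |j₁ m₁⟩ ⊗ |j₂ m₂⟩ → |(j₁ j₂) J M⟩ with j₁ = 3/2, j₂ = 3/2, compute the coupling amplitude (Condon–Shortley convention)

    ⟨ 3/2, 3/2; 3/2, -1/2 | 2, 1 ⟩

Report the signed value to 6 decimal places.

+0.707107  (= +√(1/2))

triangle: 1!×2!×2!/6! = 4/720
(j±m)!: 3!×0!×1!×2!×3!×1! = 72
prefactor² = (2J+1)×Δ×N² = 2
  k=0: +1/(0!×1!×0!×1!×2!×1!) = 1/2
Σ = 1/2  ⇒  CG² = 2×1/2² = 1/2
CG = +√(1/2) = +0.707107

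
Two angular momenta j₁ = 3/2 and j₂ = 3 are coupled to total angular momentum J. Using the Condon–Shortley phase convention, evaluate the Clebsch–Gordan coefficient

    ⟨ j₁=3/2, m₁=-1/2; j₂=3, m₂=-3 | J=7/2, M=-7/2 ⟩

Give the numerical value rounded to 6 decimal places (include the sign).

+√(2/3) ≈ +0.816497

j₁+j₂−J=1  J+j₁−j₂=2  J−j₁+j₂=5  j₁+j₂+J+1=9
(j₁±m₁, j₂±m₂, J±M) = (1,2,0,6,0,7)
P² = 38400
sum k=0..0:
  [0] +1/240 = 1/240
S = 1/240
C² = P²·S² = 2/3 ; C = +0.816497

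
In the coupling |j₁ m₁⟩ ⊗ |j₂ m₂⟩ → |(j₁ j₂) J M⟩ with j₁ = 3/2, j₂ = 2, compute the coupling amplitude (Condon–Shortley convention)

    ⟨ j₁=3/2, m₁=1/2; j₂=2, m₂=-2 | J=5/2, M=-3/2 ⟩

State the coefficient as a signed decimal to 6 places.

√[6·1!2!3!/7! · 2!1!0!4!1!4!] = √(576/35)
  +(−1)^0/∏(0,1,1,0,1,3)! = 1/6  (running 1/6)
⟨..|..⟩ = √(576/35)·(1/6) = +0.676123

+0.676123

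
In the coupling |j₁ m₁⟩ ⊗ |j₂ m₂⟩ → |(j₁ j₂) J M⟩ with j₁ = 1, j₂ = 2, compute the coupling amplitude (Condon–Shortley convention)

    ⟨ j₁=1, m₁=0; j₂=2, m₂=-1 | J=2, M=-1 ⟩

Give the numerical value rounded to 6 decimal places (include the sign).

+√(1/6) ≈ +0.408248

triangle: 1!×1!×3!/6! = 6/720
(j±m)!: 1!×1!×1!×3!×1!×3! = 36
prefactor² = (2J+1)×Δ×N² = 3/2
  k=0: +1/(0!×1!×1!×1!×0!×2!) = 1/2
  k=1: −1/(1!×0!×0!×0!×1!×3!) = -1/6
Σ = 1/3  ⇒  CG² = 3/2×1/3² = 1/6
CG = +√(1/6) = +0.408248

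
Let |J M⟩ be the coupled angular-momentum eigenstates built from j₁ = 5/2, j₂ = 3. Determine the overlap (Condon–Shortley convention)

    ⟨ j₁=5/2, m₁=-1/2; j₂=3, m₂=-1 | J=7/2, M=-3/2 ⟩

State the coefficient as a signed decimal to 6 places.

−√(5/21) ≈ -0.487950

triangle: 2!*3!*4!/10! = 288/3628800
(j±m)!: 2!*3!*2!*4!*2!*5! = 138240
prefactor² = (2J+1)*Δ*N² = 3072/35
  k=0: +1/(0!*2!*3!*2!*0!*2!) = 1/48
  k=1: −1/(1!*1!*2!*1!*1!*3!) = -1/12
  k=2: +1/(2!*0!*1!*0!*2!*4!) = 1/96
Σ = -5/96  ⇒  CG² = 3072/35*(-5/96)² = 5/21
CG = −√(5/21) = -0.487950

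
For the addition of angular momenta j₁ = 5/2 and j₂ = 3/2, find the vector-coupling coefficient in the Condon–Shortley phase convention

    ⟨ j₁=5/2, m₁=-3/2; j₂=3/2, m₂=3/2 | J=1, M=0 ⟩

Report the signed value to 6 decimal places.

−√(1/5) = -0.447214

triangle: 3!×2!×0!/6! = 12/720
(j±m)!: 1!×4!×3!×0!×1!×1! = 144
prefactor² = (2J+1)×Δ×N² = 36/5
  k=3: −1/(3!×0!×1!×0!×1!×0!) = -1/6
Σ = -1/6  ⇒  CG² = 36/5×(-1/6)² = 1/5
CG = −√(1/5) = -0.447214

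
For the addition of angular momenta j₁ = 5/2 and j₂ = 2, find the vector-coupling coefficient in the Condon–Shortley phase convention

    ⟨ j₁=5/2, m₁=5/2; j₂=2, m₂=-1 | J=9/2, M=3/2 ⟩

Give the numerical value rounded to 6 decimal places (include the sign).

triangle: 0!·5!·4!/10! = 2880/3628800
(j±m)!: 5!·0!·1!·3!·6!·3! = 3110400
prefactor² = (2J+1)·Δ·N² = 172800/7
  k=0: +1/(0!·0!·0!·1!·5!·3!) = 1/720
Σ = 1/720  ⇒  CG² = 172800/7·1/720² = 1/21
CG = +√(1/21) = +0.218218

+0.218218  (= +√(1/21))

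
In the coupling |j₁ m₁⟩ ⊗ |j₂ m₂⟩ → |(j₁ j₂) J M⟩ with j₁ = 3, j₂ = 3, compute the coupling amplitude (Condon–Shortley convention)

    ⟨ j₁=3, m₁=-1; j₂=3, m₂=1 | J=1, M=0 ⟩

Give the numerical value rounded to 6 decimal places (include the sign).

triangle: 5!×1!×1!/8! = 120/40320
(j±m)!: 2!×4!×4!×2!×1!×1! = 2304
prefactor² = (2J+1)×Δ×N² = 144/7
  k=3: −1/(3!×2!×1!×1!×0!×0!) = -1/12
  k=4: +1/(4!×1!×0!×0!×1!×1!) = 1/24
Σ = -1/24  ⇒  CG² = 144/7×(-1/24)² = 1/28
CG = −√(1/28) = -0.188982

-0.188982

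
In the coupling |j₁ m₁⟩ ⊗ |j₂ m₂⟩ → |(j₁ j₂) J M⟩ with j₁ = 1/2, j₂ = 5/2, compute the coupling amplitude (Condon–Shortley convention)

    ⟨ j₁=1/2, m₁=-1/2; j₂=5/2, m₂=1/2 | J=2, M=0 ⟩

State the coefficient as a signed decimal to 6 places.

j₁+j₂−J=1  J+j₁−j₂=0  J−j₁+j₂=4  j₁+j₂+J+1=6
(j₁±m₁, j₂±m₂, J±M) = (0,1,3,2,2,2)
P² = 8
sum k=1..1:
  [1] −1/4 = -1/4
S = -1/4
C² = P²·S² = 1/2 ; C = -0.707107

−√(1/2) = -0.707107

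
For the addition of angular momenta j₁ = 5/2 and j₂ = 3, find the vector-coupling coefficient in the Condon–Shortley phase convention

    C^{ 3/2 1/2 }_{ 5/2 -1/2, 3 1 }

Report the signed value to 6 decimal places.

−√(1/105) = -0.097590

j₁+j₂−J=4  J+j₁−j₂=1  J−j₁+j₂=2  j₁+j₂+J+1=8
(j₁±m₁, j₂±m₂, J±M) = (2,3,4,2,2,1)
P² = 192/35
sum k=2..3:
  [2] +1/8 = 1/8
  [3] −1/6 = -1/6
S = -1/24
C² = P²·S² = 1/105 ; C = -0.097590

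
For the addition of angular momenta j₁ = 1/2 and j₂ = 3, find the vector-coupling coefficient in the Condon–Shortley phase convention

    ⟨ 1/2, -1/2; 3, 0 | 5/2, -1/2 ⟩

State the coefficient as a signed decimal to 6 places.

triangle: 1!·0!·5!/7! = 120/5040
(j±m)!: 0!·1!·3!·3!·2!·3! = 432
prefactor² = (2J+1)·Δ·N² = 432/7
  k=1: −1/(1!·0!·0!·2!·0!·3!) = -1/12
Σ = -1/12  ⇒  CG² = 432/7·(-1/12)² = 3/7
CG = −√(3/7) = -0.654654

-0.654654  (= −√(3/7))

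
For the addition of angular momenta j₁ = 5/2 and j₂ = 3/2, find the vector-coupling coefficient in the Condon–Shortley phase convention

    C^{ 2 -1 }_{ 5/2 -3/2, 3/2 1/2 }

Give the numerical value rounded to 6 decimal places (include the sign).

+0.154303

triangle: 2!*3!*1!/7! = 12/5040
(j±m)!: 1!*4!*2!*1!*1!*3! = 288
prefactor² = (2J+1)*Δ*N² = 24/7
  k=1: −1/(1!*1!*3!*1!*0!*0!) = -1/6
  k=2: +1/(2!*0!*2!*0!*1!*1!) = 1/4
Σ = 1/12  ⇒  CG² = 24/7*1/12² = 1/42
CG = +√(1/42) = +0.154303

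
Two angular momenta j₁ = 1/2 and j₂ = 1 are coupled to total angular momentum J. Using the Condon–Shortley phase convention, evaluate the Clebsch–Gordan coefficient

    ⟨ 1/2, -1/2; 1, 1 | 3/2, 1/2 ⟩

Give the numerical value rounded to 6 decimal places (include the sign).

+0.577350  (= +√(1/3))

√[4·0!1!2!/4! · 0!1!2!0!2!1!] = √(4/3)
  +(−1)^0/∏(0,0,1,2,0,0)! = 1/2  (running 1/2)
⟨..|..⟩ = √(4/3)·(1/2) = +0.577350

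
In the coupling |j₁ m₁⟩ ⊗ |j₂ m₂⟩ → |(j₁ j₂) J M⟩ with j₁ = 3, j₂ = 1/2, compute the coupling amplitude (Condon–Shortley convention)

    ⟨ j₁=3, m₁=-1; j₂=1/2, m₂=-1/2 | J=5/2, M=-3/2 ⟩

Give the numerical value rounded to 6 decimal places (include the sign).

+0.534522

triangle: 1!×5!×0!/7! = 120/5040
(j±m)!: 2!×4!×0!×1!×1!×4! = 1152
prefactor² = (2J+1)×Δ×N² = 1152/7
  k=0: +1/(0!×1!×4!×0!×1!×0!) = 1/24
Σ = 1/24  ⇒  CG² = 1152/7×1/24² = 2/7
CG = +√(2/7) = +0.534522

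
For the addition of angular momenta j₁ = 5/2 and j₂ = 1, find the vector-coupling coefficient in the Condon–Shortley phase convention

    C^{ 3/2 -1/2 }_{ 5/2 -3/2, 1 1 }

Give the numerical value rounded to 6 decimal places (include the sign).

√[4·2!3!0!/6! · 1!4!2!0!1!2!] = √(32/5)
  +(−1)^2/∏(2,0,2,0,1,0)! = 1/4  (running 1/4)
⟨..|..⟩ = √(32/5)·(1/4) = +0.632456

+√(2/5) ≈ +0.632456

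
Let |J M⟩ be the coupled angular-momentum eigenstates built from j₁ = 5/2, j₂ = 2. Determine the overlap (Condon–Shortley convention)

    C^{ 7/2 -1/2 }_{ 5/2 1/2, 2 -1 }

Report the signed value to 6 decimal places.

+√(14/45) ≈ +0.557773

triangle: 1!·4!·3!/9! = 144/362880
(j±m)!: 3!·2!·1!·3!·3!·4! = 10368
prefactor² = (2J+1)·Δ·N² = 1152/35
  k=0: +1/(0!·1!·2!·1!·2!·2!) = 1/8
  k=1: −1/(1!·0!·1!·0!·3!·3!) = -1/36
Σ = 7/72  ⇒  CG² = 1152/35·7/72² = 14/45
CG = +√(14/45) = +0.557773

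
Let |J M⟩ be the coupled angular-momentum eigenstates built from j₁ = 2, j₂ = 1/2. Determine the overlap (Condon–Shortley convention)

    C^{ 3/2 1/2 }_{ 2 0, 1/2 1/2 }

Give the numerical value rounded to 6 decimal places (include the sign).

−√(2/5) ≈ -0.632456

triangle: 1!*3!*0!/5! = 6/120
(j±m)!: 2!*2!*1!*0!*2!*1! = 8
prefactor² = (2J+1)*Δ*N² = 8/5
  k=1: −1/(1!*0!*1!*0!*2!*0!) = -1/2
Σ = -1/2  ⇒  CG² = 8/5*(-1/2)² = 2/5
CG = −√(2/5) = -0.632456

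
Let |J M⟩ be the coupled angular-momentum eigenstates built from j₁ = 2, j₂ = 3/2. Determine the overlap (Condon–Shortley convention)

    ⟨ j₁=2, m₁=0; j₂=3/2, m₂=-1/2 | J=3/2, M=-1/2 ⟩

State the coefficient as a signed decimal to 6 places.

triangle: 2!·2!·1!/6! = 4/720
(j±m)!: 2!·2!·1!·2!·1!·2! = 16
prefactor² = (2J+1)·Δ·N² = 16/45
  k=0: +1/(0!·2!·2!·1!·0!·0!) = 1/4
  k=1: −1/(1!·1!·1!·0!·1!·1!) = -1
Σ = -3/4  ⇒  CG² = 16/45·(-3/4)² = 1/5
CG = −√(1/5) = -0.447214

-0.447214  (= −√(1/5))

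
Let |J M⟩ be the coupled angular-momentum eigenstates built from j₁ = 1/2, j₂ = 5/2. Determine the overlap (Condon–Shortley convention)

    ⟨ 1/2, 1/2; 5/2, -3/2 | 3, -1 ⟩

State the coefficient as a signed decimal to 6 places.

+0.577350  (= +√(1/3))

j₁+j₂−J=0  J+j₁−j₂=1  J−j₁+j₂=5  j₁+j₂+J+1=7
(j₁±m₁, j₂±m₂, J±M) = (1,0,1,4,2,4)
P² = 192
sum k=0..0:
  [0] +1/24 = 1/24
S = 1/24
C² = P²·S² = 1/3 ; C = +0.577350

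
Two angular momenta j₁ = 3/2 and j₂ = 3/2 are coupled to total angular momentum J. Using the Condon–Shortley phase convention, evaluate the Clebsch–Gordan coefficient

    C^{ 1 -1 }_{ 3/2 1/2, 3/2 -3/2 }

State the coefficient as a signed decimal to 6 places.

triangle: 2!*1!*1!/5! = 2/120
(j±m)!: 2!*1!*0!*3!*0!*2! = 24
prefactor² = (2J+1)*Δ*N² = 6/5
  k=0: +1/(0!*2!*1!*0!*0!*1!) = 1/2
Σ = 1/2  ⇒  CG² = 6/5*1/2² = 3/10
CG = +√(3/10) = +0.547723

+√(3/10) = +0.547723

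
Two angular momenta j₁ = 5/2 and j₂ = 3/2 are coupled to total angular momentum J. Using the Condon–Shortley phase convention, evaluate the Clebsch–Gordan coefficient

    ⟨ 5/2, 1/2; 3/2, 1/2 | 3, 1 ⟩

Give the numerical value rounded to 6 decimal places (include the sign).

−√(1/60) ≈ -0.129099

triangle: 1!*4!*2!/8! = 48/40320
(j±m)!: 3!*2!*2!*1!*4!*2! = 1152
prefactor² = (2J+1)*Δ*N² = 48/5
  k=0: +1/(0!*1!*2!*2!*2!*0!) = 1/8
  k=1: −1/(1!*0!*1!*1!*3!*1!) = -1/6
Σ = -1/24  ⇒  CG² = 48/5*(-1/24)² = 1/60
CG = −√(1/60) = -0.129099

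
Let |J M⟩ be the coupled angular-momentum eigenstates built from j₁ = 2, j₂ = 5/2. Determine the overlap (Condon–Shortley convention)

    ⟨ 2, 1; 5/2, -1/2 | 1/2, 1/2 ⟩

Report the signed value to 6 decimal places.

−√(2/15) ≈ -0.365148

j₁+j₂−J=4  J+j₁−j₂=0  J−j₁+j₂=1  j₁+j₂+J+1=6
(j₁±m₁, j₂±m₂, J±M) = (3,1,2,3,1,0)
P² = 24/5
sum k=1..1:
  [1] −1/6 = -1/6
S = -1/6
C² = P²·S² = 2/15 ; C = -0.365148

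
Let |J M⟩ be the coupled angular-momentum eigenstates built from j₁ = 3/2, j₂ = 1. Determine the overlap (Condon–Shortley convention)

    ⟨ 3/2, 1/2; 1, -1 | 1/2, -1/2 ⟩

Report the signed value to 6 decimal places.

+√(1/6) = +0.408248

√[2·2!1!0!/4! · 2!1!0!2!0!1!] = √(2/3)
  +(−1)^0/∏(0,2,1,0,0,0)! = 1/2  (running 1/2)
⟨..|..⟩ = √(2/3)·(1/2) = +0.408248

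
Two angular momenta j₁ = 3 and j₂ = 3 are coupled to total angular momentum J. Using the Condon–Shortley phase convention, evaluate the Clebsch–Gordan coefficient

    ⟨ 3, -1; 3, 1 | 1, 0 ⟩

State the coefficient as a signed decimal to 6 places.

triangle: 5!*1!*1!/8! = 120/40320
(j±m)!: 2!*4!*4!*2!*1!*1! = 2304
prefactor² = (2J+1)*Δ*N² = 144/7
  k=3: −1/(3!*2!*1!*1!*0!*0!) = -1/12
  k=4: +1/(4!*1!*0!*0!*1!*1!) = 1/24
Σ = -1/24  ⇒  CG² = 144/7*(-1/24)² = 1/28
CG = −√(1/28) = -0.188982

−√(1/28) = -0.188982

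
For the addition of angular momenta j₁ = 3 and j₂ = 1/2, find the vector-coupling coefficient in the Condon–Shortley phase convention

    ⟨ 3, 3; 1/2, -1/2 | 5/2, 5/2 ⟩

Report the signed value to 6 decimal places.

+√(6/7) = +0.925820

triangle: 1!*5!*0!/7! = 120/5040
(j±m)!: 6!*0!*0!*1!*5!*0! = 86400
prefactor² = (2J+1)*Δ*N² = 86400/7
  k=0: +1/(0!*1!*0!*0!*5!*0!) = 1/120
Σ = 1/120  ⇒  CG² = 86400/7*1/120² = 6/7
CG = +√(6/7) = +0.925820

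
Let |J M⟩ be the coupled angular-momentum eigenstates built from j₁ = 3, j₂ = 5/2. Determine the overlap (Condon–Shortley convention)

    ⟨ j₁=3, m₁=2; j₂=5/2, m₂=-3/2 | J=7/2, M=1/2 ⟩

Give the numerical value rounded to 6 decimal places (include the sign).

triangle: 2!·4!·3!/10! = 288/3628800
(j±m)!: 5!·1!·1!·4!·4!·3! = 414720
prefactor² = (2J+1)·Δ·N² = 9216/35
  k=0: +1/(0!·2!·1!·1!·3!·2!) = 1/24
  k=1: −1/(1!·1!·0!·0!·4!·3!) = -1/144
Σ = 5/144  ⇒  CG² = 9216/35·5/144² = 20/63
CG = +√(20/63) = +0.563436

+0.563436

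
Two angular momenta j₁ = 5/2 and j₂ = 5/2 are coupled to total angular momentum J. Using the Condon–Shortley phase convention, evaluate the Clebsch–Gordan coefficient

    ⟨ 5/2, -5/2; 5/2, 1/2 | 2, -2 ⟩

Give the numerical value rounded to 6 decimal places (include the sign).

j₁+j₂−J=3  J+j₁−j₂=2  J−j₁+j₂=2  j₁+j₂+J+1=8
(j₁±m₁, j₂±m₂, J±M) = (0,5,3,2,0,4)
P² = 720/7
sum k=3..3:
  [3] −1/24 = -1/24
S = -1/24
C² = P²·S² = 5/28 ; C = -0.422577

-0.422577  (= −√(5/28))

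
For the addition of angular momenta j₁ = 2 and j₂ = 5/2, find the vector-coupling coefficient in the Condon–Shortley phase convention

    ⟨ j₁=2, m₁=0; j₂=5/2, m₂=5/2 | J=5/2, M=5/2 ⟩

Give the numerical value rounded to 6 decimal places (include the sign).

triangle: 2!·2!·3!/8! = 24/40320
(j±m)!: 2!·2!·5!·0!·5!·0! = 57600
prefactor² = (2J+1)·Δ·N² = 1440/7
  k=2: +1/(2!·0!·0!·3!·2!·0!) = 1/24
Σ = 1/24  ⇒  CG² = 1440/7·1/24² = 5/14
CG = +√(5/14) = +0.597614

+0.597614  (= +√(5/14))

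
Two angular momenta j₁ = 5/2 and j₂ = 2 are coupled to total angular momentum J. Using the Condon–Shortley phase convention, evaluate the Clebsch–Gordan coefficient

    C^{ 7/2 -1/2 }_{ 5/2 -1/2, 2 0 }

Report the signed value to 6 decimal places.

j₁+j₂−J=1  J+j₁−j₂=4  J−j₁+j₂=3  j₁+j₂+J+1=9
(j₁±m₁, j₂±m₂, J±M) = (2,3,2,2,3,4)
P² = 768/35
sum k=0..1:
  [0] +1/12 = 1/12
  [1] −1/8 = -1/8
S = -1/24
C² = P²·S² = 4/105 ; C = -0.195180

−√(4/105) = -0.195180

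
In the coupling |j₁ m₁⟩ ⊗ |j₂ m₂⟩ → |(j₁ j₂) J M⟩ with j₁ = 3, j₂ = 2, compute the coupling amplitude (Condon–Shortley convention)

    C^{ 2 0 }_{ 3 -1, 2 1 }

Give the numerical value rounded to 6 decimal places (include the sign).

√[5·3!3!1!/8! · 2!4!3!1!2!2!] = √(36/7)
  +(−1)^2/∏(2,1,2,1,1,0)! = 1/4  (running 1/4)
  +(−1)^3/∏(3,0,1,0,2,1)! = -1/12  (running 1/6)
⟨..|..⟩ = √(36/7)·(1/6) = +0.377964

+√(1/7) ≈ +0.377964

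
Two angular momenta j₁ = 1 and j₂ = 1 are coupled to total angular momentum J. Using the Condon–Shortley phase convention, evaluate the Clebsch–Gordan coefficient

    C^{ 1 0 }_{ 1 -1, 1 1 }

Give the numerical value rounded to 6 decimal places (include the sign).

j₁+j₂−J=1  J+j₁−j₂=1  J−j₁+j₂=1  j₁+j₂+J+1=4
(j₁±m₁, j₂±m₂, J±M) = (0,2,2,0,1,1)
P² = 1/2
sum k=1..1:
  [1] −1/1 = -1
S = -1
C² = P²·S² = 1/2 ; C = -0.707107

−√(1/2) ≈ -0.707107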